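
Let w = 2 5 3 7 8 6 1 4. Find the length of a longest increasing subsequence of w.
4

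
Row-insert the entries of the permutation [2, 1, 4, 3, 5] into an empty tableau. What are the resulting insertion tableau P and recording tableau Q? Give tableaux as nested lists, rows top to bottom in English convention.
Insert each entry of the permutation into P by Schensted row insertion, recording in Q the position of each new cell.

Insert 2: appended to row 1. P = [[2]], Q = [[1]].
Insert 1: 1 bumps 2 from row 1; 2 starts row 2. P = [[1], [2]], Q = [[1], [2]].
Insert 4: appended to row 1. P = [[1, 4], [2]], Q = [[1, 3], [2]].
Insert 3: 3 bumps 4 from row 1; 4 appends to row 2. P = [[1, 3], [2, 4]], Q = [[1, 3], [2, 4]].
Insert 5: appended to row 1. P = [[1, 3, 5], [2, 4]], Q = [[1, 3, 5], [2, 4]].

So P = [[1, 3, 5], [2, 4]], Q = [[1, 3, 5], [2, 4]].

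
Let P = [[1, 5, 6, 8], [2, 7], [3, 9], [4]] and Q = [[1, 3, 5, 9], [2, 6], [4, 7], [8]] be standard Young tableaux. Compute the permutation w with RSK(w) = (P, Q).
4 3 5 2 9 7 6 1 8

Reverse the RSK construction: for i from n down to 1, find the cell of Q containing i, remove the entry at that cell from P, and reverse-bump it up through P; the value ejected from row 1 is w(i).

Step i=9: Q has 9 at row 1, column 4; remove that cell from P, ejecting 8. So w(9) = 8. P is now [[1, 5, 6], [2, 7], [3, 9], [4]].
Step i=8: Q has 8 at row 4, column 1; remove 4 from row 4 of P and reverse-bump: 4 enters row 3 and ejects 3; 3 enters row 2 and ejects 2; 2 enters row 1 and ejects 1. So w(8) = 1. P is now [[2, 5, 6], [3, 7], [4, 9]].
Step i=7: Q has 7 at row 3, column 2; remove 9 from row 3 of P and reverse-bump: 9 enters row 2 and ejects 7; 7 enters row 1 and ejects 6. So w(7) = 6. P is now [[2, 5, 7], [3, 9], [4]].
Step i=6: Q has 6 at row 2, column 2; remove 9 from row 2 of P and reverse-bump: 9 enters row 1 and ejects 7. So w(6) = 7. P is now [[2, 5, 9], [3], [4]].
Step i=5: Q has 5 at row 1, column 3; remove that cell from P, ejecting 9. So w(5) = 9. P is now [[2, 5], [3], [4]].
Step i=4: Q has 4 at row 3, column 1; remove 4 from row 3 of P and reverse-bump: 4 enters row 2 and ejects 3; 3 enters row 1 and ejects 2. So w(4) = 2. P is now [[3, 5], [4]].
Step i=3: Q has 3 at row 1, column 2; remove that cell from P, ejecting 5. So w(3) = 5. P is now [[3], [4]].
Step i=2: Q has 2 at row 2, column 1; remove 4 from row 2 of P and reverse-bump: 4 enters row 1 and ejects 3. So w(2) = 3. P is now [[4]].
Step i=1: Q has 1 at row 1, column 1; remove that cell from P, ejecting 4. So w(1) = 4. P is now [].

So w = 4 3 5 2 9 7 6 1 8.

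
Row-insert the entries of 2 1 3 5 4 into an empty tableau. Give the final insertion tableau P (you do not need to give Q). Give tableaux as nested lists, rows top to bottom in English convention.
Insert 2: appended to row 1. P = [[2]].
Insert 1: 1 bumps 2 from row 1; 2 starts row 2. P = [[1], [2]].
Insert 3: appended to row 1. P = [[1, 3], [2]].
Insert 5: appended to row 1. P = [[1, 3, 5], [2]].
Insert 4: 4 bumps 5 from row 1; 5 appends to row 2. P = [[1, 3, 4], [2, 5]].

So P = [[1, 3, 4], [2, 5]].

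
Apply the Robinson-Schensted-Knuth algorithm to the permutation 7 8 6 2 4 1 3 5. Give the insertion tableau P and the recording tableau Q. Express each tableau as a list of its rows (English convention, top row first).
P = [[1, 3, 5], [2, 4], [6, 8], [7]], Q = [[1, 2, 8], [3, 5], [4, 7], [6]]

Insert each entry of the permutation into P by Schensted row insertion, recording in Q the position of each new cell.

Insert 7: appended to row 1. P = [[7]].
Insert 8: appended to row 1. P = [[7, 8]].
Insert 6: 6 bumps 7 from row 1; 7 starts row 2. P = [[6, 8], [7]].
Insert 2: 2 bumps 6 from row 1; 6 bumps 7 from row 2; 7 starts row 3. P = [[2, 8], [6], [7]].
Insert 4: 4 bumps 8 from row 1; 8 appends to row 2. P = [[2, 4], [6, 8], [7]].
Insert 1: 1 bumps 2 from row 1; 2 bumps 6 from row 2; 6 bumps 7 from row 3; 7 starts row 4. P = [[1, 4], [2, 8], [6], [7]].
Insert 3: 3 bumps 4 from row 1; 4 bumps 8 from row 2; 8 appends to row 3. P = [[1, 3], [2, 4], [6, 8], [7]].
Insert 5: appended to row 1. P = [[1, 3, 5], [2, 4], [6, 8], [7]].

So P = [[1, 3, 5], [2, 4], [6, 8], [7]], Q = [[1, 2, 8], [3, 5], [4, 7], [6]].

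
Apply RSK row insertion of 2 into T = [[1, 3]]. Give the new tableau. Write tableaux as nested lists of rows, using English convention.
[[1, 2], [3]]

In row 1, 2 replaces 3 (the leftmost entry greater than 2); 3 is bumped to row 2. 3 starts a new row 2. The new tableau is [[1, 2], [3]].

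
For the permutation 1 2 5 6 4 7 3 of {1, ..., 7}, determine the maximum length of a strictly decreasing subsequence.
3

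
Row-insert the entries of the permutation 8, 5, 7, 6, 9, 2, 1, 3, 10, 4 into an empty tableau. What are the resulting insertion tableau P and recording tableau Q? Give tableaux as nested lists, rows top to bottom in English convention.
Insert each entry of the permutation into P by Schensted row insertion, recording in Q the position of each new cell.

After inserting 8: P = [[8]].
After inserting 5: P = [[5], [8]].
After inserting 7: P = [[5, 7], [8]].
After inserting 6: P = [[5, 6], [7], [8]].
After inserting 9: P = [[5, 6, 9], [7], [8]].
After inserting 2: P = [[2, 6, 9], [5], [7], [8]].
After inserting 1: P = [[1, 6, 9], [2], [5], [7], [8]].
After inserting 3: P = [[1, 3, 9], [2, 6], [5], [7], [8]].
After inserting 10: P = [[1, 3, 9, 10], [2, 6], [5], [7], [8]].
After inserting 4: P = [[1, 3, 4, 10], [2, 6, 9], [5], [7], [8]].

So P = [[1, 3, 4, 10], [2, 6, 9], [5], [7], [8]], Q = [[1, 3, 5, 9], [2, 8, 10], [4], [6], [7]].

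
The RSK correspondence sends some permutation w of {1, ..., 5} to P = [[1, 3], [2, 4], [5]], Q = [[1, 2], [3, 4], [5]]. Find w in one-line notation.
Reverse RSK: for i = n, n-1, ..., 1, locate i in Q, remove the corresponding corner cell from P, and reverse-bump its entry up through P; the value ejected from row 1 is w(i).

So w = 2 5 1 4 3.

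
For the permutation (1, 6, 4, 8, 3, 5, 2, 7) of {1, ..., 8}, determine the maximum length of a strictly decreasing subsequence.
4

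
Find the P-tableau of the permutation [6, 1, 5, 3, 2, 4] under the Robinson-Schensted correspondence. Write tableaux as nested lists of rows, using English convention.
After inserting 6: P = [[6]].
After inserting 1: P = [[1], [6]].
After inserting 5: P = [[1, 5], [6]].
After inserting 3: P = [[1, 3], [5], [6]].
After inserting 2: P = [[1, 2], [3], [5], [6]].
After inserting 4: P = [[1, 2, 4], [3], [5], [6]].

So P = [[1, 2, 4], [3], [5], [6]].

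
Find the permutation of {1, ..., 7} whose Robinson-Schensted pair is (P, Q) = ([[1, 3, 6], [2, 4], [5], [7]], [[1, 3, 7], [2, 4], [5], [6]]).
Reverse the RSK construction: for i from n down to 1, find the cell of Q containing i, remove the entry at that cell from P, and reverse-bump it up through P; the value ejected from row 1 is w(i).

Step i=7: Q has 7 at row 1, column 3; remove that cell from P, ejecting 6. So w(7) = 6. P is now [[1, 3], [2, 4], [5], [7]].
Step i=6: Q has 6 at row 4, column 1; remove 7 from row 4 of P and reverse-bump: 7 enters row 3 and ejects 5; 5 enters row 2 and ejects 4; 4 enters row 1 and ejects 3. So w(6) = 3. P is now [[1, 4], [2, 5], [7]].
Step i=5: Q has 5 at row 3, column 1; remove 7 from row 3 of P and reverse-bump: 7 enters row 2 and ejects 5; 5 enters row 1 and ejects 4. So w(5) = 4. P is now [[1, 5], [2, 7]].
Step i=4: Q has 4 at row 2, column 2; remove 7 from row 2 of P and reverse-bump: 7 enters row 1 and ejects 5. So w(4) = 5. P is now [[1, 7], [2]].
Step i=3: Q has 3 at row 1, column 2; remove that cell from P, ejecting 7. So w(3) = 7. P is now [[1], [2]].
Step i=2: Q has 2 at row 2, column 1; remove 2 from row 2 of P and reverse-bump: 2 enters row 1 and ejects 1. So w(2) = 1. P is now [[2]].
Step i=1: Q has 1 at row 1, column 1; remove that cell from P, ejecting 2. So w(1) = 2. P is now [].

So w = 2 1 7 5 4 3 6.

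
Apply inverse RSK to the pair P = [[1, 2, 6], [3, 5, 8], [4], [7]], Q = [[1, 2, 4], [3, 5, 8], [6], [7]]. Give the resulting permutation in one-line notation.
Reverse RSK: for i = n, n-1, ..., 1, locate i in Q, remove the corresponding corner cell from P, and reverse-bump its entry up through P; the value ejected from row 1 is w(i).

So w = 4 7 1 8 5 3 2 6.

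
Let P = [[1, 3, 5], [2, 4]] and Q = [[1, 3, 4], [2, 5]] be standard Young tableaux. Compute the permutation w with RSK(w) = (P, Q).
2 1 4 5 3

Reverse the RSK construction: for i from n down to 1, find the cell of Q containing i, remove the entry at that cell from P, and reverse-bump it up through P; the value ejected from row 1 is w(i).

Step i=5: Q has 5 at row 2, column 2; remove 4 from row 2 of P and reverse-bump: 4 enters row 1 and ejects 3. So w(5) = 3. P is now [[1, 4, 5], [2]].
Step i=4: Q has 4 at row 1, column 3; remove that cell from P, ejecting 5. So w(4) = 5. P is now [[1, 4], [2]].
Step i=3: Q has 3 at row 1, column 2; remove that cell from P, ejecting 4. So w(3) = 4. P is now [[1], [2]].
Step i=2: Q has 2 at row 2, column 1; remove 2 from row 2 of P and reverse-bump: 2 enters row 1 and ejects 1. So w(2) = 1. P is now [[2]].
Step i=1: Q has 1 at row 1, column 1; remove that cell from P, ejecting 2. So w(1) = 2. P is now [].

So w = 2 1 4 5 3.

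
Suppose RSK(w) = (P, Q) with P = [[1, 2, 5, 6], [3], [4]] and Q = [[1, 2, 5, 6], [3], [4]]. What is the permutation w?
1 4 3 2 5 6

Reverse the RSK construction: for i from n down to 1, find the cell of Q containing i, remove the entry at that cell from P, and reverse-bump it up through P; the value ejected from row 1 is w(i).

Step i=6: Q has 6 at row 1, column 4; remove that cell from P, ejecting 6. So w(6) = 6. P is now [[1, 2, 5], [3], [4]].
Step i=5: Q has 5 at row 1, column 3; remove that cell from P, ejecting 5. So w(5) = 5. P is now [[1, 2], [3], [4]].
Step i=4: Q has 4 at row 3, column 1; remove 4 from row 3 of P and reverse-bump: 4 enters row 2 and ejects 3; 3 enters row 1 and ejects 2. So w(4) = 2. P is now [[1, 3], [4]].
Step i=3: Q has 3 at row 2, column 1; remove 4 from row 2 of P and reverse-bump: 4 enters row 1 and ejects 3. So w(3) = 3. P is now [[1, 4]].
Step i=2: Q has 2 at row 1, column 2; remove that cell from P, ejecting 4. So w(2) = 4. P is now [[1]].
Step i=1: Q has 1 at row 1, column 1; remove that cell from P, ejecting 1. So w(1) = 1. P is now [].

So w = 1 4 3 2 5 6.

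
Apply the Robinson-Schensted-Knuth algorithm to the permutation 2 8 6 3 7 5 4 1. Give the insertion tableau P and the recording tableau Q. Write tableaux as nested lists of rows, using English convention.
P = [[1, 3, 4], [2, 7], [5], [6], [8]], Q = [[1, 2, 5], [3, 6], [4], [7], [8]]

Insert each entry of the permutation into P by Schensted row insertion, recording in Q the position of each new cell.

Insert 2: appended to row 1. P = [[2]].
Insert 8: appended to row 1. P = [[2, 8]].
Insert 6: 6 bumps 8 from row 1; 8 starts row 2. P = [[2, 6], [8]].
Insert 3: 3 bumps 6 from row 1; 6 bumps 8 from row 2; 8 starts row 3. P = [[2, 3], [6], [8]].
Insert 7: appended to row 1. P = [[2, 3, 7], [6], [8]].
Insert 5: 5 bumps 7 from row 1; 7 appends to row 2. P = [[2, 3, 5], [6, 7], [8]].
Insert 4: 4 bumps 5 from row 1; 5 bumps 6 from row 2; 6 bumps 8 from row 3; 8 starts row 4. P = [[2, 3, 4], [5, 7], [6], [8]].
Insert 1: 1 bumps 2 from row 1; 2 bumps 5 from row 2; 5 bumps 6 from row 3; 6 bumps 8 from row 4; 8 starts row 5. P = [[1, 3, 4], [2, 7], [5], [6], [8]].

So P = [[1, 3, 4], [2, 7], [5], [6], [8]], Q = [[1, 2, 5], [3, 6], [4], [7], [8]].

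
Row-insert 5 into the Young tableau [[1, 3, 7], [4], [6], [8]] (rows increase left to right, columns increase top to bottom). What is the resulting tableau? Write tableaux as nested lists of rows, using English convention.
[[1, 3, 5], [4, 7], [6], [8]]

In row 1, 5 replaces 7 (the leftmost entry greater than 5); 7 is bumped to row 2. 7 is appended to row 2. The new tableau is [[1, 3, 5], [4, 7], [6], [8]].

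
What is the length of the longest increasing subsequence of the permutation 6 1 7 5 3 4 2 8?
4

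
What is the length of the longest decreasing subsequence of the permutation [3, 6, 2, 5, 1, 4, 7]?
3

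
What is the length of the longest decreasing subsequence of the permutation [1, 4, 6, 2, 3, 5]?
2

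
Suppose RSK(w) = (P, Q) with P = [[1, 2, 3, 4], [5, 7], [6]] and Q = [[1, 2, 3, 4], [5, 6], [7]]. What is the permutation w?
1 2 6 7 3 5 4

Reverse the RSK construction: for i from n down to 1, find the cell of Q containing i, remove the entry at that cell from P, and reverse-bump it up through P; the value ejected from row 1 is w(i).

Step i=7: Q has 7 at row 3, column 1; remove 6 from row 3 of P and reverse-bump: 6 enters row 2 and ejects 5; 5 enters row 1 and ejects 4. So w(7) = 4. P is now [[1, 2, 3, 5], [6, 7]].
Step i=6: Q has 6 at row 2, column 2; remove 7 from row 2 of P and reverse-bump: 7 enters row 1 and ejects 5. So w(6) = 5. P is now [[1, 2, 3, 7], [6]].
Step i=5: Q has 5 at row 2, column 1; remove 6 from row 2 of P and reverse-bump: 6 enters row 1 and ejects 3. So w(5) = 3. P is now [[1, 2, 6, 7]].
Step i=4: Q has 4 at row 1, column 4; remove that cell from P, ejecting 7. So w(4) = 7. P is now [[1, 2, 6]].
Step i=3: Q has 3 at row 1, column 3; remove that cell from P, ejecting 6. So w(3) = 6. P is now [[1, 2]].
Step i=2: Q has 2 at row 1, column 2; remove that cell from P, ejecting 2. So w(2) = 2. P is now [[1]].
Step i=1: Q has 1 at row 1, column 1; remove that cell from P, ejecting 1. So w(1) = 1. P is now [].

So w = 1 2 6 7 3 5 4.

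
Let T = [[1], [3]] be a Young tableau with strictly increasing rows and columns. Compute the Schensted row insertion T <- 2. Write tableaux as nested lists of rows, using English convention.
2 is larger than every entry of row 1, so it is appended to row 1. The new tableau is [[1, 2], [3]].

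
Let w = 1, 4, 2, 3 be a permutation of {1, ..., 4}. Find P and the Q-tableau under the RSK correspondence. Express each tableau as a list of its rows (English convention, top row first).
Insert each entry of the permutation into P by Schensted row insertion, recording in Q the position of each new cell.

Insert 1: appended to row 1. P = [[1]], Q = [[1]].
Insert 4: appended to row 1. P = [[1, 4]], Q = [[1, 2]].
Insert 2: 2 bumps 4 from row 1; 4 starts row 2. P = [[1, 2], [4]], Q = [[1, 2], [3]].
Insert 3: appended to row 1. P = [[1, 2, 3], [4]], Q = [[1, 2, 4], [3]].

So P = [[1, 2, 3], [4]], Q = [[1, 2, 4], [3]].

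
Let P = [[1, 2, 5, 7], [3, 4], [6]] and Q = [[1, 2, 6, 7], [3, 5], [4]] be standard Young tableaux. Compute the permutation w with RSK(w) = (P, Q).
Reverse the RSK construction: for i from n down to 1, find the cell of Q containing i, remove the entry at that cell from P, and reverse-bump it up through P; the value ejected from row 1 is w(i).

Step i=7: Q has 7 at row 1, column 4; remove that cell from P, ejecting 7. So w(7) = 7. P is now [[1, 2, 5], [3, 4], [6]].
Step i=6: Q has 6 at row 1, column 3; remove that cell from P, ejecting 5. So w(6) = 5. P is now [[1, 2], [3, 4], [6]].
Step i=5: Q has 5 at row 2, column 2; remove 4 from row 2 of P and reverse-bump: 4 enters row 1 and ejects 2. So w(5) = 2. P is now [[1, 4], [3], [6]].
Step i=4: Q has 4 at row 3, column 1; remove 6 from row 3 of P and reverse-bump: 6 enters row 2 and ejects 3; 3 enters row 1 and ejects 1. So w(4) = 1. P is now [[3, 4], [6]].
Step i=3: Q has 3 at row 2, column 1; remove 6 from row 2 of P and reverse-bump: 6 enters row 1 and ejects 4. So w(3) = 4. P is now [[3, 6]].
Step i=2: Q has 2 at row 1, column 2; remove that cell from P, ejecting 6. So w(2) = 6. P is now [[3]].
Step i=1: Q has 1 at row 1, column 1; remove that cell from P, ejecting 3. So w(1) = 3. P is now [].

So w = 3 6 4 1 2 5 7.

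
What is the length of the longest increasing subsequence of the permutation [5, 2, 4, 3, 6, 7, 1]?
4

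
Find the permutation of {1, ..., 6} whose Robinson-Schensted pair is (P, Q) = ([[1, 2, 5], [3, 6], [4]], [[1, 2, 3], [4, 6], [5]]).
1 4 6 3 2 5

Reverse RSK: for i = n, n-1, ..., 1, locate i in Q, remove the corresponding corner cell from P, and reverse-bump its entry up through P; the value ejected from row 1 is w(i).

So w = 1 4 6 3 2 5.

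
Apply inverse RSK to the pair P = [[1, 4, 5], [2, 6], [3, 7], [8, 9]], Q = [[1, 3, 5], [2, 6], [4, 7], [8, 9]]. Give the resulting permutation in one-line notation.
8 3 4 2 9 7 6 1 5

Reverse the RSK construction: for i from n down to 1, find the cell of Q containing i, remove the entry at that cell from P, and reverse-bump it up through P; the value ejected from row 1 is w(i).

Step i=9: Q has 9 at row 4, column 2; remove 9 from row 4 of P and reverse-bump: 9 enters row 3 and ejects 7; 7 enters row 2 and ejects 6; 6 enters row 1 and ejects 5. So w(9) = 5. P is now [[1, 4, 6], [2, 7], [3, 9], [8]].
Step i=8: Q has 8 at row 4, column 1; remove 8 from row 4 of P and reverse-bump: 8 enters row 3 and ejects 3; 3 enters row 2 and ejects 2; 2 enters row 1 and ejects 1. So w(8) = 1. P is now [[2, 4, 6], [3, 7], [8, 9]].
Step i=7: Q has 7 at row 3, column 2; remove 9 from row 3 of P and reverse-bump: 9 enters row 2 and ejects 7; 7 enters row 1 and ejects 6. So w(7) = 6. P is now [[2, 4, 7], [3, 9], [8]].
Step i=6: Q has 6 at row 2, column 2; remove 9 from row 2 of P and reverse-bump: 9 enters row 1 and ejects 7. So w(6) = 7. P is now [[2, 4, 9], [3], [8]].
Step i=5: Q has 5 at row 1, column 3; remove that cell from P, ejecting 9. So w(5) = 9. P is now [[2, 4], [3], [8]].
Step i=4: Q has 4 at row 3, column 1; remove 8 from row 3 of P and reverse-bump: 8 enters row 2 and ejects 3; 3 enters row 1 and ejects 2. So w(4) = 2. P is now [[3, 4], [8]].
Step i=3: Q has 3 at row 1, column 2; remove that cell from P, ejecting 4. So w(3) = 4. P is now [[3], [8]].
Step i=2: Q has 2 at row 2, column 1; remove 8 from row 2 of P and reverse-bump: 8 enters row 1 and ejects 3. So w(2) = 3. P is now [[8]].
Step i=1: Q has 1 at row 1, column 1; remove that cell from P, ejecting 8. So w(1) = 8. P is now [].

So w = 8 3 4 2 9 7 6 1 5.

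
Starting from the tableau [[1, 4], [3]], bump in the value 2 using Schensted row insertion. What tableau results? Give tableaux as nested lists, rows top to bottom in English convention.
In row 1, 2 replaces 4 (the leftmost entry greater than 2); 4 is bumped to row 2. 4 is appended to row 2. The new tableau is [[1, 2], [3, 4]].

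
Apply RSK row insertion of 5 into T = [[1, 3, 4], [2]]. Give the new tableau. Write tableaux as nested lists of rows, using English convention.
[[1, 3, 4, 5], [2]]

5 is larger than every entry of row 1, so it is appended to row 1. The new tableau is [[1, 3, 4, 5], [2]].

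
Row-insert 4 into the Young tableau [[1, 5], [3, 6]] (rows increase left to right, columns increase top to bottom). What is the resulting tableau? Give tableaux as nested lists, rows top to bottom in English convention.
In row 1, 4 replaces 5 (the leftmost entry greater than 4); 5 is bumped to row 2. In row 2, 5 replaces 6 (the leftmost entry greater than 5); 6 is bumped to row 3. 6 starts a new row 3. The new tableau is [[1, 4], [3, 5], [6]].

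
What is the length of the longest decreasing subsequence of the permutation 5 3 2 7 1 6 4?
4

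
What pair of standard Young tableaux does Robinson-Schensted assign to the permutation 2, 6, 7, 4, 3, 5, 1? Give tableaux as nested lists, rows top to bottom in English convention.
Insert each entry of the permutation into P by Schensted row insertion, recording in Q the position of each new cell.

Insert 2: appended to row 1. P = [[2]], Q = [[1]].
Insert 6: appended to row 1. P = [[2, 6]], Q = [[1, 2]].
Insert 7: appended to row 1. P = [[2, 6, 7]], Q = [[1, 2, 3]].
Insert 4: 4 bumps 6 from row 1; 6 starts row 2. P = [[2, 4, 7], [6]], Q = [[1, 2, 3], [4]].
Insert 3: 3 bumps 4 from row 1; 4 bumps 6 from row 2; 6 starts row 3. P = [[2, 3, 7], [4], [6]], Q = [[1, 2, 3], [4], [5]].
Insert 5: 5 bumps 7 from row 1; 7 appends to row 2. P = [[2, 3, 5], [4, 7], [6]], Q = [[1, 2, 3], [4, 6], [5]].
Insert 1: 1 bumps 2 from row 1; 2 bumps 4 from row 2; 4 bumps 6 from row 3; 6 starts row 4. P = [[1, 3, 5], [2, 7], [4], [6]], Q = [[1, 2, 3], [4, 6], [5], [7]].

So P = [[1, 3, 5], [2, 7], [4], [6]], Q = [[1, 2, 3], [4, 6], [5], [7]].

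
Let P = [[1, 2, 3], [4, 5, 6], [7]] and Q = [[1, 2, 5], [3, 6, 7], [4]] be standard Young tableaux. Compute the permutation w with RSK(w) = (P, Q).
4 7 5 1 6 2 3

Reverse the RSK construction: for i from n down to 1, find the cell of Q containing i, remove the entry at that cell from P, and reverse-bump it up through P; the value ejected from row 1 is w(i).

Step i=7: Q has 7 at row 2, column 3; remove 6 from row 2 of P and reverse-bump: 6 enters row 1 and ejects 3. So w(7) = 3. P is now [[1, 2, 6], [4, 5], [7]].
Step i=6: Q has 6 at row 2, column 2; remove 5 from row 2 of P and reverse-bump: 5 enters row 1 and ejects 2. So w(6) = 2. P is now [[1, 5, 6], [4], [7]].
Step i=5: Q has 5 at row 1, column 3; remove that cell from P, ejecting 6. So w(5) = 6. P is now [[1, 5], [4], [7]].
Step i=4: Q has 4 at row 3, column 1; remove 7 from row 3 of P and reverse-bump: 7 enters row 2 and ejects 4; 4 enters row 1 and ejects 1. So w(4) = 1. P is now [[4, 5], [7]].
Step i=3: Q has 3 at row 2, column 1; remove 7 from row 2 of P and reverse-bump: 7 enters row 1 and ejects 5. So w(3) = 5. P is now [[4, 7]].
Step i=2: Q has 2 at row 1, column 2; remove that cell from P, ejecting 7. So w(2) = 7. P is now [[4]].
Step i=1: Q has 1 at row 1, column 1; remove that cell from P, ejecting 4. So w(1) = 4. P is now [].

So w = 4 7 5 1 6 2 3.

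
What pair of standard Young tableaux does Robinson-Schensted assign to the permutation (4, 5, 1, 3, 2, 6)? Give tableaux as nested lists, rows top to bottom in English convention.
Insert each entry of the permutation into P by Schensted row insertion, recording in Q the position of each new cell.

Insert 4: appended to row 1. P = [[4]], Q = [[1]].
Insert 5: appended to row 1. P = [[4, 5]], Q = [[1, 2]].
Insert 1: 1 bumps 4 from row 1; 4 starts row 2. P = [[1, 5], [4]], Q = [[1, 2], [3]].
Insert 3: 3 bumps 5 from row 1; 5 appends to row 2. P = [[1, 3], [4, 5]], Q = [[1, 2], [3, 4]].
Insert 2: 2 bumps 3 from row 1; 3 bumps 4 from row 2; 4 starts row 3. P = [[1, 2], [3, 5], [4]], Q = [[1, 2], [3, 4], [5]].
Insert 6: appended to row 1. P = [[1, 2, 6], [3, 5], [4]], Q = [[1, 2, 6], [3, 4], [5]].

So P = [[1, 2, 6], [3, 5], [4]], Q = [[1, 2, 6], [3, 4], [5]].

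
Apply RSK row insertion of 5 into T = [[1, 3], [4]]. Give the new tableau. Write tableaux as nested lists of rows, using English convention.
[[1, 3, 5], [4]]

5 is larger than every entry of row 1, so it is appended to row 1. The new tableau is [[1, 3, 5], [4]].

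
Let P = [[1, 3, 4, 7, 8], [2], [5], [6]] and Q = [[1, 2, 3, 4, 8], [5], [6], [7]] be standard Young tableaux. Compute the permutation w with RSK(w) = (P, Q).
Reverse the RSK construction: for i from n down to 1, find the cell of Q containing i, remove the entry at that cell from P, and reverse-bump it up through P; the value ejected from row 1 is w(i).

Step i=8: Q has 8 at row 1, column 5; remove that cell from P, ejecting 8. So w(8) = 8. P is now [[1, 3, 4, 7], [2], [5], [6]].
Step i=7: Q has 7 at row 4, column 1; remove 6 from row 4 of P and reverse-bump: 6 enters row 3 and ejects 5; 5 enters row 2 and ejects 2; 2 enters row 1 and ejects 1. So w(7) = 1. P is now [[2, 3, 4, 7], [5], [6]].
Step i=6: Q has 6 at row 3, column 1; remove 6 from row 3 of P and reverse-bump: 6 enters row 2 and ejects 5; 5 enters row 1 and ejects 4. So w(6) = 4. P is now [[2, 3, 5, 7], [6]].
Step i=5: Q has 5 at row 2, column 1; remove 6 from row 2 of P and reverse-bump: 6 enters row 1 and ejects 5. So w(5) = 5. P is now [[2, 3, 6, 7]].
Step i=4: Q has 4 at row 1, column 4; remove that cell from P, ejecting 7. So w(4) = 7. P is now [[2, 3, 6]].
Step i=3: Q has 3 at row 1, column 3; remove that cell from P, ejecting 6. So w(3) = 6. P is now [[2, 3]].
Step i=2: Q has 2 at row 1, column 2; remove that cell from P, ejecting 3. So w(2) = 3. P is now [[2]].
Step i=1: Q has 1 at row 1, column 1; remove that cell from P, ejecting 2. So w(1) = 2. P is now [].

So w = 2 3 6 7 5 4 1 8.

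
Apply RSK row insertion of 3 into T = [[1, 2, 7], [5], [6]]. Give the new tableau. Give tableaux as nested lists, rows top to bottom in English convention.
In row 1, 3 replaces 7 (the leftmost entry greater than 3); 7 is bumped to row 2. 7 is appended to row 2. The new tableau is [[1, 2, 3], [5, 7], [6]].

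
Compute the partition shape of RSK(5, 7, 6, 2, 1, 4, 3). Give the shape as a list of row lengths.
[2, 2, 2, 1]

Row-insert each entry into an empty tableau.

After inserting 5: P = [[5]].
After inserting 7: P = [[5, 7]].
After inserting 6: P = [[5, 6], [7]].
After inserting 2: P = [[2, 6], [5], [7]].
After inserting 1: P = [[1, 6], [2], [5], [7]].
After inserting 4: P = [[1, 4], [2, 6], [5], [7]].
After inserting 3: P = [[1, 3], [2, 4], [5, 6], [7]].

The final insertion tableau P = [[1, 3], [2, 4], [5, 6], [7]] has shape [2, 2, 2, 1].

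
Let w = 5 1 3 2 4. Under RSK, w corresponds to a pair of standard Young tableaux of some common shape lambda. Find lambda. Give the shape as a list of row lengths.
[3, 1, 1]

Row-insert each entry into an empty tableau.

After inserting 5: P = [[5]].
After inserting 1: P = [[1], [5]].
After inserting 3: P = [[1, 3], [5]].
After inserting 2: P = [[1, 2], [3], [5]].
After inserting 4: P = [[1, 2, 4], [3], [5]].

The final insertion tableau P = [[1, 2, 4], [3], [5]] has shape [3, 1, 1].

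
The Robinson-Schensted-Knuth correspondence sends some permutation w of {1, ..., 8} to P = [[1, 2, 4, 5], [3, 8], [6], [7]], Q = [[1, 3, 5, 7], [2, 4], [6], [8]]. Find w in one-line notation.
Reverse the RSK construction: for i from n down to 1, find the cell of Q containing i, remove the entry at that cell from P, and reverse-bump it up through P; the value ejected from row 1 is w(i).

Step i=8: Q has 8 at row 4, column 1; remove 7 from row 4 of P and reverse-bump: 7 enters row 3 and ejects 6; 6 enters row 2 and ejects 3; 3 enters row 1 and ejects 2. So w(8) = 2. P is now [[1, 3, 4, 5], [6, 8], [7]].
Step i=7: Q has 7 at row 1, column 4; remove that cell from P, ejecting 5. So w(7) = 5. P is now [[1, 3, 4], [6, 8], [7]].
Step i=6: Q has 6 at row 3, column 1; remove 7 from row 3 of P and reverse-bump: 7 enters row 2 and ejects 6; 6 enters row 1 and ejects 4. So w(6) = 4. P is now [[1, 3, 6], [7, 8]].
Step i=5: Q has 5 at row 1, column 3; remove that cell from P, ejecting 6. So w(5) = 6. P is now [[1, 3], [7, 8]].
Step i=4: Q has 4 at row 2, column 2; remove 8 from row 2 of P and reverse-bump: 8 enters row 1 and ejects 3. So w(4) = 3. P is now [[1, 8], [7]].
Step i=3: Q has 3 at row 1, column 2; remove that cell from P, ejecting 8. So w(3) = 8. P is now [[1], [7]].
Step i=2: Q has 2 at row 2, column 1; remove 7 from row 2 of P and reverse-bump: 7 enters row 1 and ejects 1. So w(2) = 1. P is now [[7]].
Step i=1: Q has 1 at row 1, column 1; remove that cell from P, ejecting 7. So w(1) = 7. P is now [].

So w = 7 1 8 3 6 4 5 2.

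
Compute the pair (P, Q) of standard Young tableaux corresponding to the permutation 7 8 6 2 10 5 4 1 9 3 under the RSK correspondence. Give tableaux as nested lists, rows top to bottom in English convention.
P = [[1, 3, 9], [2, 4, 10], [5, 8], [6], [7]], Q = [[1, 2, 5], [3, 6, 9], [4, 10], [7], [8]]

Insert each entry of the permutation into P by Schensted row insertion, recording in Q the position of each new cell.

Insert 7: appended to row 1. P = [[7]], Q = [[1]].
Insert 8: appended to row 1. P = [[7, 8]], Q = [[1, 2]].
Insert 6: 6 bumps 7 from row 1; 7 starts row 2. P = [[6, 8], [7]], Q = [[1, 2], [3]].
Insert 2: 2 bumps 6 from row 1; 6 bumps 7 from row 2; 7 starts row 3. P = [[2, 8], [6], [7]], Q = [[1, 2], [3], [4]].
Insert 10: appended to row 1. P = [[2, 8, 10], [6], [7]], Q = [[1, 2, 5], [3], [4]].
Insert 5: 5 bumps 8 from row 1; 8 appends to row 2. P = [[2, 5, 10], [6, 8], [7]], Q = [[1, 2, 5], [3, 6], [4]].
Insert 4: 4 bumps 5 from row 1; 5 bumps 6 from row 2; 6 bumps 7 from row 3; 7 starts row 4. P = [[2, 4, 10], [5, 8], [6], [7]], Q = [[1, 2, 5], [3, 6], [4], [7]].
Insert 1: 1 bumps 2 from row 1; 2 bumps 5 from row 2; 5 bumps 6 from row 3; 6 bumps 7 from row 4; 7 starts row 5. P = [[1, 4, 10], [2, 8], [5], [6], [7]], Q = [[1, 2, 5], [3, 6], [4], [7], [8]].
Insert 9: 9 bumps 10 from row 1; 10 appends to row 2. P = [[1, 4, 9], [2, 8, 10], [5], [6], [7]], Q = [[1, 2, 5], [3, 6, 9], [4], [7], [8]].
Insert 3: 3 bumps 4 from row 1; 4 bumps 8 from row 2; 8 appends to row 3. P = [[1, 3, 9], [2, 4, 10], [5, 8], [6], [7]], Q = [[1, 2, 5], [3, 6, 9], [4, 10], [7], [8]].

So P = [[1, 3, 9], [2, 4, 10], [5, 8], [6], [7]], Q = [[1, 2, 5], [3, 6, 9], [4, 10], [7], [8]].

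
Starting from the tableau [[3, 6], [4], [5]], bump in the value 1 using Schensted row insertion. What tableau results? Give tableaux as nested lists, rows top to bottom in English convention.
[[1, 6], [3], [4], [5]]

In row 1, 1 replaces 3 (the leftmost entry greater than 1); 3 is bumped to row 2. In row 2, 3 replaces 4 (the leftmost entry greater than 3); 4 is bumped to row 3. In row 3, 4 replaces 5 (the leftmost entry greater than 4); 5 is bumped to row 4. 5 starts a new row 4. The new tableau is [[1, 6], [3], [4], [5]].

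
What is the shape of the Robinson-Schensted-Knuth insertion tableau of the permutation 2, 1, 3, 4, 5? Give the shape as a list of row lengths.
RSK row insertion gives P = [[1, 3, 4, 5], [2]], which has shape [4, 1].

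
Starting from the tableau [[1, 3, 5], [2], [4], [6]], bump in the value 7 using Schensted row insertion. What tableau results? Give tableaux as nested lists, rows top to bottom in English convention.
7 is larger than every entry of row 1, so it is appended to row 1. The new tableau is [[1, 3, 5, 7], [2], [4], [6]].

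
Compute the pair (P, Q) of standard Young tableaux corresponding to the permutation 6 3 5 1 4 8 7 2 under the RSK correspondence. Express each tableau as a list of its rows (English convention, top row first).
Insert each entry of the permutation into P by Schensted row insertion, recording in Q the position of each new cell.

Insert 6: appended to row 1. P = [[6]].
Insert 3: 3 bumps 6 from row 1; 6 starts row 2. P = [[3], [6]].
Insert 5: appended to row 1. P = [[3, 5], [6]].
Insert 1: 1 bumps 3 from row 1; 3 bumps 6 from row 2; 6 starts row 3. P = [[1, 5], [3], [6]].
Insert 4: 4 bumps 5 from row 1; 5 appends to row 2. P = [[1, 4], [3, 5], [6]].
Insert 8: appended to row 1. P = [[1, 4, 8], [3, 5], [6]].
Insert 7: 7 bumps 8 from row 1; 8 appends to row 2. P = [[1, 4, 7], [3, 5, 8], [6]].
Insert 2: 2 bumps 4 from row 1; 4 bumps 5 from row 2; 5 bumps 6 from row 3; 6 starts row 4. P = [[1, 2, 7], [3, 4, 8], [5], [6]].

So P = [[1, 2, 7], [3, 4, 8], [5], [6]], Q = [[1, 3, 6], [2, 5, 7], [4], [8]].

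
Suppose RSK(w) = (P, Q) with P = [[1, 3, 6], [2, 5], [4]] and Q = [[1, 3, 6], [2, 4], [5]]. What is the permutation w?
Reverse the RSK construction: for i from n down to 1, find the cell of Q containing i, remove the entry at that cell from P, and reverse-bump it up through P; the value ejected from row 1 is w(i).

Step i=6: Q has 6 at row 1, column 3; remove that cell from P, ejecting 6. So w(6) = 6. P is now [[1, 3], [2, 5], [4]].
Step i=5: Q has 5 at row 3, column 1; remove 4 from row 3 of P and reverse-bump: 4 enters row 2 and ejects 2; 2 enters row 1 and ejects 1. So w(5) = 1. P is now [[2, 3], [4, 5]].
Step i=4: Q has 4 at row 2, column 2; remove 5 from row 2 of P and reverse-bump: 5 enters row 1 and ejects 3. So w(4) = 3. P is now [[2, 5], [4]].
Step i=3: Q has 3 at row 1, column 2; remove that cell from P, ejecting 5. So w(3) = 5. P is now [[2], [4]].
Step i=2: Q has 2 at row 2, column 1; remove 4 from row 2 of P and reverse-bump: 4 enters row 1 and ejects 2. So w(2) = 2. P is now [[4]].
Step i=1: Q has 1 at row 1, column 1; remove that cell from P, ejecting 4. So w(1) = 4. P is now [].

So w = 4 2 5 3 1 6.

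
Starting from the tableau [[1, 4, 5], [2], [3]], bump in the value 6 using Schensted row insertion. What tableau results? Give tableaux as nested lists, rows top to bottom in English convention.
[[1, 4, 5, 6], [2], [3]]

6 is larger than every entry of row 1, so it is appended to row 1. The new tableau is [[1, 4, 5, 6], [2], [3]].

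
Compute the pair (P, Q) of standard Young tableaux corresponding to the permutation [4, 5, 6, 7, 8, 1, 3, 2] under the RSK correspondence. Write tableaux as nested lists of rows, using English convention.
Insert each entry of the permutation into P by Schensted row insertion, recording in Q the position of each new cell.

Insert 4: appended to row 1. P = [[4]].
Insert 5: appended to row 1. P = [[4, 5]].
Insert 6: appended to row 1. P = [[4, 5, 6]].
Insert 7: appended to row 1. P = [[4, 5, 6, 7]].
Insert 8: appended to row 1. P = [[4, 5, 6, 7, 8]].
Insert 1: 1 bumps 4 from row 1; 4 starts row 2. P = [[1, 5, 6, 7, 8], [4]].
Insert 3: 3 bumps 5 from row 1; 5 appends to row 2. P = [[1, 3, 6, 7, 8], [4, 5]].
Insert 2: 2 bumps 3 from row 1; 3 bumps 4 from row 2; 4 starts row 3. P = [[1, 2, 6, 7, 8], [3, 5], [4]].

So P = [[1, 2, 6, 7, 8], [3, 5], [4]], Q = [[1, 2, 3, 4, 5], [6, 7], [8]].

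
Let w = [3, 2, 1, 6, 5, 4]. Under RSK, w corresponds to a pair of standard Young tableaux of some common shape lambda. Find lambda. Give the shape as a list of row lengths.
[2, 2, 2]

Row-insert each entry into an empty tableau.

After inserting 3: P = [[3]].
After inserting 2: P = [[2], [3]].
After inserting 1: P = [[1], [2], [3]].
After inserting 6: P = [[1, 6], [2], [3]].
After inserting 5: P = [[1, 5], [2, 6], [3]].
After inserting 4: P = [[1, 4], [2, 5], [3, 6]].

The final insertion tableau P = [[1, 4], [2, 5], [3, 6]] has shape [2, 2, 2].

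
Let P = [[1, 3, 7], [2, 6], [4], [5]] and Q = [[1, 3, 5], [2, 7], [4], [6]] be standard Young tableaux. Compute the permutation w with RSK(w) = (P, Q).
5 4 6 2 7 1 3

Reverse RSK: for i = n, n-1, ..., 1, locate i in Q, remove the corresponding corner cell from P, and reverse-bump its entry up through P; the value ejected from row 1 is w(i).

So w = 5 4 6 2 7 1 3.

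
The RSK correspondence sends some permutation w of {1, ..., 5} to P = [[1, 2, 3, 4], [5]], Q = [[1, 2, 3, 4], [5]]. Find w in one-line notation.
1 2 3 5 4

Reverse the RSK construction: for i from n down to 1, find the cell of Q containing i, remove the entry at that cell from P, and reverse-bump it up through P; the value ejected from row 1 is w(i).

Step i=5: Q has 5 at row 2, column 1; remove 5 from row 2 of P and reverse-bump: 5 enters row 1 and ejects 4. So w(5) = 4. P is now [[1, 2, 3, 5]].
Step i=4: Q has 4 at row 1, column 4; remove that cell from P, ejecting 5. So w(4) = 5. P is now [[1, 2, 3]].
Step i=3: Q has 3 at row 1, column 3; remove that cell from P, ejecting 3. So w(3) = 3. P is now [[1, 2]].
Step i=2: Q has 2 at row 1, column 2; remove that cell from P, ejecting 2. So w(2) = 2. P is now [[1]].
Step i=1: Q has 1 at row 1, column 1; remove that cell from P, ejecting 1. So w(1) = 1. P is now [].

So w = 1 2 3 5 4.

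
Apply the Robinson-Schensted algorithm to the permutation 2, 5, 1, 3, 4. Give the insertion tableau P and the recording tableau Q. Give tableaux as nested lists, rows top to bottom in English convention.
P = [[1, 3, 4], [2, 5]], Q = [[1, 2, 5], [3, 4]]

Insert each entry of the permutation into P by Schensted row insertion, recording in Q the position of each new cell.

Insert 2: appended to row 1. P = [[2]].
Insert 5: appended to row 1. P = [[2, 5]].
Insert 1: 1 bumps 2 from row 1; 2 starts row 2. P = [[1, 5], [2]].
Insert 3: 3 bumps 5 from row 1; 5 appends to row 2. P = [[1, 3], [2, 5]].
Insert 4: appended to row 1. P = [[1, 3, 4], [2, 5]].

So P = [[1, 3, 4], [2, 5]], Q = [[1, 2, 5], [3, 4]].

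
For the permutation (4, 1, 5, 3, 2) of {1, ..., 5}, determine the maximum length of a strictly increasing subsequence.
2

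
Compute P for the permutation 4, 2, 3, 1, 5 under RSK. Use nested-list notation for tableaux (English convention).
Insert 4: appended to row 1. P = [[4]].
Insert 2: 2 bumps 4 from row 1; 4 starts row 2. P = [[2], [4]].
Insert 3: appended to row 1. P = [[2, 3], [4]].
Insert 1: 1 bumps 2 from row 1; 2 bumps 4 from row 2; 4 starts row 3. P = [[1, 3], [2], [4]].
Insert 5: appended to row 1. P = [[1, 3, 5], [2], [4]].

So P = [[1, 3, 5], [2], [4]].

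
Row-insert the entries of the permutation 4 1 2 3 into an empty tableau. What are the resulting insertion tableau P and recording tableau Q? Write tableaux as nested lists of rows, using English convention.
P = [[1, 2, 3], [4]], Q = [[1, 3, 4], [2]]

Insert each entry of the permutation into P by Schensted row insertion, recording in Q the position of each new cell.

After inserting 4: P = [[4]].
After inserting 1: P = [[1], [4]].
After inserting 2: P = [[1, 2], [4]].
After inserting 3: P = [[1, 2, 3], [4]].

So P = [[1, 2, 3], [4]], Q = [[1, 3, 4], [2]].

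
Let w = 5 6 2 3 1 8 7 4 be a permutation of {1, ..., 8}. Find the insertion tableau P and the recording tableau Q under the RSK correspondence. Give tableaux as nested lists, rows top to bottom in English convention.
P = [[1, 3, 4], [2, 6, 7], [5, 8]], Q = [[1, 2, 6], [3, 4, 7], [5, 8]]

Insert each entry of the permutation into P by Schensted row insertion, recording in Q the position of each new cell.

Insert 5: appended to row 1. P = [[5]].
Insert 6: appended to row 1. P = [[5, 6]].
Insert 2: 2 bumps 5 from row 1; 5 starts row 2. P = [[2, 6], [5]].
Insert 3: 3 bumps 6 from row 1; 6 appends to row 2. P = [[2, 3], [5, 6]].
Insert 1: 1 bumps 2 from row 1; 2 bumps 5 from row 2; 5 starts row 3. P = [[1, 3], [2, 6], [5]].
Insert 8: appended to row 1. P = [[1, 3, 8], [2, 6], [5]].
Insert 7: 7 bumps 8 from row 1; 8 appends to row 2. P = [[1, 3, 7], [2, 6, 8], [5]].
Insert 4: 4 bumps 7 from row 1; 7 bumps 8 from row 2; 8 appends to row 3. P = [[1, 3, 4], [2, 6, 7], [5, 8]].

So P = [[1, 3, 4], [2, 6, 7], [5, 8]], Q = [[1, 2, 6], [3, 4, 7], [5, 8]].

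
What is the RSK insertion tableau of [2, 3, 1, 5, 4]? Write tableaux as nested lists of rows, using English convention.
Insert 2: appended to row 1. P = [[2]].
Insert 3: appended to row 1. P = [[2, 3]].
Insert 1: 1 bumps 2 from row 1; 2 starts row 2. P = [[1, 3], [2]].
Insert 5: appended to row 1. P = [[1, 3, 5], [2]].
Insert 4: 4 bumps 5 from row 1; 5 appends to row 2. P = [[1, 3, 4], [2, 5]].

So P = [[1, 3, 4], [2, 5]].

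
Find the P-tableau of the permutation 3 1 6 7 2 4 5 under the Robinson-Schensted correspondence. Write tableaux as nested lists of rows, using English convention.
After inserting 3: P = [[3]].
After inserting 1: P = [[1], [3]].
After inserting 6: P = [[1, 6], [3]].
After inserting 7: P = [[1, 6, 7], [3]].
After inserting 2: P = [[1, 2, 7], [3, 6]].
After inserting 4: P = [[1, 2, 4], [3, 6, 7]].
After inserting 5: P = [[1, 2, 4, 5], [3, 6, 7]].

So P = [[1, 2, 4, 5], [3, 6, 7]].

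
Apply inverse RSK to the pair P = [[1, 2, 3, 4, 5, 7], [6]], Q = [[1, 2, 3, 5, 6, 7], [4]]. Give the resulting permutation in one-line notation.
1 2 6 3 4 5 7

Reverse RSK: for i = n, n-1, ..., 1, locate i in Q, remove the corresponding corner cell from P, and reverse-bump its entry up through P; the value ejected from row 1 is w(i).

So w = 1 2 6 3 4 5 7.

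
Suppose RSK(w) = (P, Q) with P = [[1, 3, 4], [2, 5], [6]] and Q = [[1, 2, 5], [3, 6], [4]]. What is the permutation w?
2 6 3 1 5 4

Reverse RSK: for i = n, n-1, ..., 1, locate i in Q, remove the corresponding corner cell from P, and reverse-bump its entry up through P; the value ejected from row 1 is w(i).

So w = 2 6 3 1 5 4.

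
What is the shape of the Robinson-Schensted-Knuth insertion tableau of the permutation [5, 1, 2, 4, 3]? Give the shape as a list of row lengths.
RSK row insertion gives P = [[1, 2, 3], [4], [5]], which has shape [3, 1, 1].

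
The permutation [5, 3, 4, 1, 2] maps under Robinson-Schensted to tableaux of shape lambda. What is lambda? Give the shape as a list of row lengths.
Row-insert each entry into an empty tableau.

After inserting 5: P = [[5]].
After inserting 3: P = [[3], [5]].
After inserting 4: P = [[3, 4], [5]].
After inserting 1: P = [[1, 4], [3], [5]].
After inserting 2: P = [[1, 2], [3, 4], [5]].

The final insertion tableau P = [[1, 2], [3, 4], [5]] has shape [2, 2, 1].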